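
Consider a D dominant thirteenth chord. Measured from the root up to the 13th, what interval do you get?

M13

The chord tones of D13 are D–F#–A–C–E–B.
The root is D and the 13th is B.
D up to B spans 13 letter names and 21 semitones — a major thirteenth.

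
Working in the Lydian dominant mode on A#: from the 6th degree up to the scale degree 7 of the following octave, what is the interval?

Spelling the Lydian dominant mode on A#: A# B# C## D## E# F## G#.
That puts F## below G#.
F## up to G# is 13 semitones, a half step narrower than a major ninth, so the interval is minor.

minor 9th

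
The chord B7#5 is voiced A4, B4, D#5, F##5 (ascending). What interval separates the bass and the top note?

The outer voices are A4 and F##5.
From A to F##: 10 semitones over a sixth = augmented.

augmented sixth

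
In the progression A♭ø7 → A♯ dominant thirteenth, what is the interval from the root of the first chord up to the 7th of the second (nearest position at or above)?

augmented 7th

A♭ø7 has A♭ as its root, and A♯ dominant thirteenth has G♯ as its 7th.
7 letter names make it a seventh; at 12 semitones (a half step wider than major) the quality is augmented.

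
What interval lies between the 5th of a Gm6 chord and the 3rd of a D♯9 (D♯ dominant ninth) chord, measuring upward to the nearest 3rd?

augmented 3rd

Gm6 has D as its 5th, and D♯9 (D♯ dominant ninth) has F𝄪 as its 3rd.
From D to F𝄪: 5 semitones over a third = augmented.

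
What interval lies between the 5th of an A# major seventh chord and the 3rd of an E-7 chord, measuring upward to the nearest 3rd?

diminished third

The 5th of A# major seventh is E#; the 3rd of E-7 is G.
E# up to G is 2 semitones, a whole step narrower than a major third, so the interval is diminished.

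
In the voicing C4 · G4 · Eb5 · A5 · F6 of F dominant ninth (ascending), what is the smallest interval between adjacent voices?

Adjacent intervals: C4→G4 = perfect fifth; G4→Eb5 = minor sixth; Eb5→A5 = augmented fourth; A5→F6 = minor sixth.
The smallest is Eb5 to A5, an augmented fourth (6 semitones).

augmented fourth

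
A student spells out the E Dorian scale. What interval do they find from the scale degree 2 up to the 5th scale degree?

perfect 4th

E dorian: E F# G A B C# D.
The scale degree 2 is F# and the scale degree 5 is B.
F# up to B spans 4 letter names and 5 semitones — a perfect fourth.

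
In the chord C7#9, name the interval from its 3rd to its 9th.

major 7th

C7#9: C–E–G–Bb–D#.
3rd = E; 9th = D#.
From E to D# is 11 semitones, exactly the major seventh.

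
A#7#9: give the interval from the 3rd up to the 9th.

major 7th

A#7#9 (A# dominant seventh sharp nine) is spelled A#, C##, E#, G#, B##.
The 3rd is C## and the 9th is B##.
C## up to B## spans 7 letter names and 11 semitones — a major seventh.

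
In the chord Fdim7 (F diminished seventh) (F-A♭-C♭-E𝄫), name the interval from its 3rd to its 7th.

d5

That puts A♭ below E𝄫.
A♭ up to E𝄫 is 6 semitones, a half step narrower than a perfect fifth, so the interval is diminished.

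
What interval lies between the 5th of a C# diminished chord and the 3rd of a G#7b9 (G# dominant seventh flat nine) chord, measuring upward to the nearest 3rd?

The 5th of C# diminished is G; the 3rd of G#7b9 (G# dominant seventh flat nine) is B#.
3 letter names make it a third; at 5 semitones (a half step wider than major) the quality is augmented.

augmented third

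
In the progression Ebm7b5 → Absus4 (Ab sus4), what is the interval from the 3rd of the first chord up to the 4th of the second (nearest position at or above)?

perfect 5th

Ebm7b5 has Gb as its 3rd, and Absus4 (Ab sus4) has Db as its 4th.
Gb up to Db spans 5 letter names and 7 semitones — a perfect fifth.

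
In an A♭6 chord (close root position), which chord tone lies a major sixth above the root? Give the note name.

F

The chord tones of A♭ major sixth are A♭ C E♭ F.
The root is A♭. A major sixth above A♭ is F.
F is the chord's 6th.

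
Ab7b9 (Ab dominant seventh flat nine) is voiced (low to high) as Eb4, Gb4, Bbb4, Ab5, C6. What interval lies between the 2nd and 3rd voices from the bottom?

Those voices are Gb4 and Bbb4.
Gb up to Bbb is 3 semitones, a half step narrower than a major third, so the interval is minor.

m3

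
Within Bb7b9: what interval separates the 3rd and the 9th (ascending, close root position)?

Spelling the chord: Bb–D–F–Ab–Cb.
3rd = D; 9th = Cb.
From D to Cb: 9 semitones over a seventh = diminished.

diminished seventh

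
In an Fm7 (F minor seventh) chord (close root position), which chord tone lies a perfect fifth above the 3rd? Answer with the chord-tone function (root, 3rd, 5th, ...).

7th

F-7 (F minor seventh) is spelled F-A♭-C-E♭.
The 3rd is A♭. A perfect fifth above A♭ is E♭.
E♭ is the chord's 7th.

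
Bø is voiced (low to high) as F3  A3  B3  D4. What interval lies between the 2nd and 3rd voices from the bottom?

Those voices are A3 and B3.
A up to B spans 2 letter names and 2 semitones — a major second.

major second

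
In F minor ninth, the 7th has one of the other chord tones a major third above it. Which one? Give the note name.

G

Spelling the chord: F-A♭-C-E♭-G.
The 7th is E♭. A major third above E♭ is G.
G is the chord's 9th.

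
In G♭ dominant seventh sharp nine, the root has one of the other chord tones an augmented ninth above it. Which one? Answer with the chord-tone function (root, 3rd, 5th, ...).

G♭ dominant seventh sharp nine is spelled G♭–B♭–D♭–F♭–A.
The root is G♭. An augmented ninth above G♭ is A.
A is the chord's 9th.

9th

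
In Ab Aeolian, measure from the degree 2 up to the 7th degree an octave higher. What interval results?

The scale runs Ab Bb Cb Db Eb Fb Gb.
So we need the interval from Bb up to Gb.
From Bb to Gb: 20 semitones over a thirteenth = minor.

minor 13th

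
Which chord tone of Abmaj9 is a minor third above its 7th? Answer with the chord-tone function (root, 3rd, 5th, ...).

The chord tones of Abmaj9 are Ab, C, Eb, G, Bb.
The 7th is G. A minor third above G is Bb.
Bb is the chord's 9th.

9th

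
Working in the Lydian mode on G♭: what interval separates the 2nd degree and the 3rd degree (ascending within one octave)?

Spelling the Lydian mode on G♭: G♭ A♭ B♭ C D♭ E♭ F.
That puts A♭ below B♭.
Counting 2 letters and 2 half steps from A♭ gives a major second.

major second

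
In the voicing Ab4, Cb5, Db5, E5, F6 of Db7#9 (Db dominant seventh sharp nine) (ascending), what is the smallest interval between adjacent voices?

Adjacent intervals: Ab4→Cb5 = minor third; Cb5→Db5 = major second; Db5→E5 = augmented second; E5→F6 = minor ninth.
The smallest is Cb5 to Db5, a major second (2 semitones).

M2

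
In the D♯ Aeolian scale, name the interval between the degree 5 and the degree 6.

minor second

The scale runs D♯ E♯ F♯ G♯ A♯ B C♯.
Degree 5 = A♯; 6th scale degree = B.
A♯ up to B is 1 semitone, a half step narrower than a major second, so the interval is minor.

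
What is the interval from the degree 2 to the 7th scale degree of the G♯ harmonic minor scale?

G♯ harmonic minor: G♯ A♯ B C♯ D♯ E F𝄪.
That puts A♯ below F𝄪.
A♯ up to F𝄪 spans 6 letter names and 9 semitones — a major sixth.

major 6th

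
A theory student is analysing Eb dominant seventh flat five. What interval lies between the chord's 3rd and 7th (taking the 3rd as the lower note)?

Eb dominant seventh flat five: Eb, G, Bbb, Db.
That puts G below Db.
5 letter names make it a fifth; at 6 semitones (a half step narrower than perfect) the quality is diminished.
This 3–7 tritone is the characteristic tension at the heart of the dominant sound.

d5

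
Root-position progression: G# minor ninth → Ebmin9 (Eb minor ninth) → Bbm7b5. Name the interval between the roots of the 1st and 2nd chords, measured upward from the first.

diminished 6th

The roots are G# and Eb.
From G# to Eb: 7 semitones over a sixth = diminished.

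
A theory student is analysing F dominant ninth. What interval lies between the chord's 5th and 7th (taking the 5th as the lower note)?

minor 3rd

Spelling the chord: F–A–C–Eb–G.
That puts C below Eb.
From C to Eb: 3 semitones over a third = minor.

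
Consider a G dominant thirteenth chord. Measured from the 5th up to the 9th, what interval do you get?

perfect fifth

The chord tones of G dominant thirteenth are G, B, D, F, A, E.
5th = D; 9th = A.
Counting 5 letters and 7 half steps from D gives a perfect fifth.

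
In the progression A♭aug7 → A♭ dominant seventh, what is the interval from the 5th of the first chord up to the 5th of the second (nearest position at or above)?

diminished octave

A♭aug7 has E as its 5th, and A♭ dominant seventh has E♭ as its 5th.
8 letter names make it an octave; at 11 semitones (a half step narrower than perfect) the quality is diminished.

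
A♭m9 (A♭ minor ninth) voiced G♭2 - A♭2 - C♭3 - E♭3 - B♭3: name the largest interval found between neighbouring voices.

perfect fifth

Adjacent intervals: G♭2→A♭2 = major second; A♭2→C♭3 = minor third; C♭3→E♭3 = major third; E♭3→B♭3 = perfect fifth.
The largest is E♭3 to B♭3, a perfect fifth (7 semitones).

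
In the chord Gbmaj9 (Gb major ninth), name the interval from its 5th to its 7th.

major 3rd

Gb major ninth: Gb-Bb-Db-F-Ab.
That puts Db below F.
Db up to F spans 3 letter names and 4 semitones — a major third.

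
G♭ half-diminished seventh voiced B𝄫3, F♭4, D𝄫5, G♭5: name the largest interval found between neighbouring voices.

minor 6th

Adjacent intervals: B𝄫3→F♭4 = perfect fifth; F♭4→D𝄫5 = minor sixth; D𝄫5→G♭5 = augmented fourth.
The largest is F♭4 to D𝄫5, a minor sixth (8 semitones).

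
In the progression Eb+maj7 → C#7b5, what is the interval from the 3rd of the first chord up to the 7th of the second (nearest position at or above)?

major 3rd

The 3rd of Eb+maj7 is G; the 7th of C#7b5 is B.
G up to B spans 3 letter names and 4 semitones — a major third.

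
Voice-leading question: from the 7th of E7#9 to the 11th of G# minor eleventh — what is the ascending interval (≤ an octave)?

major seventh

The 7th of E7#9 is D; the 11th of G# minor eleventh is C#.
From D to C# is 11 semitones, exactly the major seventh.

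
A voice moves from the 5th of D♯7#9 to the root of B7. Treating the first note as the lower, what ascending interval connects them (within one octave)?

D♯7#9 has A♯ as its 5th, and B7 has B as its root.
From A♯ to B: 1 semitone over a second = minor.

minor second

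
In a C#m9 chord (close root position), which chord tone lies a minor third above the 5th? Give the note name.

The chord tones of C#min9 are C# E G# B D#.
The 5th is G#. A minor third above G# is B.
B is the chord's 7th.

B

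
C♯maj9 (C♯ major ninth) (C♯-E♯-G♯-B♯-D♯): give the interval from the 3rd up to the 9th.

m7

That puts E♯ below D♯.
From E♯ to D♯: 10 semitones over a seventh = minor.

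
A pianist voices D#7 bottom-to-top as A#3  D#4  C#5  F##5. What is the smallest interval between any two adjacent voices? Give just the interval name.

Adjacent intervals: A#3→D#4 = perfect fourth; D#4→C#5 = minor seventh; C#5→F##5 = augmented fourth.
The smallest is A#3 to D#4, a perfect fourth (5 semitones).

perfect 4th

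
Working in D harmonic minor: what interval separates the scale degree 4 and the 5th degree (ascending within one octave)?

Spelling D harmonic minor: D E F G A B♭ C♯.
That puts G below A.
G up to A spans 2 letter names and 2 semitones — a major second.

major second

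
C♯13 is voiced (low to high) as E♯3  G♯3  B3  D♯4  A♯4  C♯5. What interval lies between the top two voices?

minor 3rd

Those voices are A♯4 and C♯5.
From A♯ to C♯: 3 semitones over a third = minor.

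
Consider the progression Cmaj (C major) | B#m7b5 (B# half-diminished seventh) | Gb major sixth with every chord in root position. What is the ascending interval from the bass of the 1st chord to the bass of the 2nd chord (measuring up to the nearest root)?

augmented 7th

The roots are C and B#.
From C to B#: 12 semitones over a seventh = augmented.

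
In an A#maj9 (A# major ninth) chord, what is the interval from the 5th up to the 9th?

Spelling the chord: A# C## E# G## B#.
That puts E# below B#.
Counting 5 letters and 7 half steps from E# gives a perfect fifth.

perfect fifth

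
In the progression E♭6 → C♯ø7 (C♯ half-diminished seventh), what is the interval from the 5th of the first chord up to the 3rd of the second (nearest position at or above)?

The 5th of E♭6 is B♭; the 3rd of C♯ø7 (C♯ half-diminished seventh) is E.
From B♭ to E: 6 semitones over a fourth = augmented.

augmented fourth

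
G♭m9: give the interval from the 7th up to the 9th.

G♭ minor ninth is spelled G♭, B𝄫, D♭, F♭, A♭.
So we need the interval from F♭ up to A♭.
Counting 3 letters and 4 half steps from F♭ gives a major third.

major third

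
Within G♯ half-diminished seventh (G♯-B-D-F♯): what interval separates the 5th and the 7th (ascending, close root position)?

The 5th is D and the 7th is F♯.
From D to F♯ is 4 semitones, exactly the major third.

M3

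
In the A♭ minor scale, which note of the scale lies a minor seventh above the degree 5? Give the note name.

Db

The scale is A♭ B♭ C♭ D♭ E♭ F♭ G♭.
The degree 5 is E♭; a minor seventh above that is D♭ — scale degree 4.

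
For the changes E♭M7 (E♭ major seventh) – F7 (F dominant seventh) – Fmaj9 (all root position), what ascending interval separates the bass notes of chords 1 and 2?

The roots are E♭ and F.
E♭ up to F spans 2 letter names and 2 semitones — a major second.

major 2nd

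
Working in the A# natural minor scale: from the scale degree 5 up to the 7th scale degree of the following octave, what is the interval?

minor tenth

The scale runs A# B# C# D# E# F# G#.
So we need the interval from E# up to G#.
10 letter names make it a tenth; at 15 semitones (a half step narrower than major) the quality is minor.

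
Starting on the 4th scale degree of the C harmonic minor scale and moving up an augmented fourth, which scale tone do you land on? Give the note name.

The scale is C D E♭ F G A♭ B.
The 4th scale degree is F; an augmented fourth above that is B — scale degree 7.

B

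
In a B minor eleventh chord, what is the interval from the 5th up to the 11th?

Spelling the chord: B D F♯ A C♯ E.
That puts F♯ below E.
F♯ up to E is 10 semitones, a half step narrower than a major seventh, so the interval is minor.

minor seventh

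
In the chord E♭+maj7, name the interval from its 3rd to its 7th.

E♭ augmented major seventh is spelled E♭–G–B–D.
The 3rd is G and the 7th is D.
G up to D spans 5 letter names and 7 semitones — a perfect fifth.

perfect fifth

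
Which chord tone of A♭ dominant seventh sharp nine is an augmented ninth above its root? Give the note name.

B

Spelling the chord: A♭ C E♭ G♭ B.
The root is A♭. An augmented ninth above A♭ is B.
B is the chord's 9th.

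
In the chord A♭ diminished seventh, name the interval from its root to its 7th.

Spelling the chord: A♭–C♭–E𝄫–G𝄫.
The root is A♭ and the 7th is G𝄫.
7 letter names make it a seventh; at 9 semitones (a whole step narrower than major) the quality is diminished.

diminished seventh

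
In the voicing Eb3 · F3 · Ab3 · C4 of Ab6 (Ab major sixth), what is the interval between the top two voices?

Those voices are Ab3 and C4.
From Ab to C is 4 semitones, exactly the major third.

major third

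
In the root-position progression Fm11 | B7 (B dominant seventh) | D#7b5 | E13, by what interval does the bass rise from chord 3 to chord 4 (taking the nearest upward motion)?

The roots are D# and E.
From D# to E: 1 semitone over a second = minor.

minor second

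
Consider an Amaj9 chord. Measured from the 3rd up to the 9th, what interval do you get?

The chord tones of A major ninth are A, C♯, E, G♯, B.
The 3rd is C♯ and the 9th is B.
7 letter names make it a seventh; at 10 semitones (a half step narrower than major) the quality is minor.

minor seventh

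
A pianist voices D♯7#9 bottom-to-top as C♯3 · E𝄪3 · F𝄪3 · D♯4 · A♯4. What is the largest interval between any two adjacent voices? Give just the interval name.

minor sixth

Adjacent intervals: C♯3→E𝄪3 = augmented third; E𝄪3→F𝄪3 = minor second; F𝄪3→D♯4 = minor sixth; D♯4→A♯4 = perfect fifth.
The largest is F𝄪3 to D♯4, a minor sixth (8 semitones).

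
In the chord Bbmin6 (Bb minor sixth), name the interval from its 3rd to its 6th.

augmented fourth

Spelling the chord: Bb-Db-F-G.
The 3rd is Db and the 6th is G.
Db up to G is 6 semitones, a half step wider than a perfect fourth, so the interval is augmented.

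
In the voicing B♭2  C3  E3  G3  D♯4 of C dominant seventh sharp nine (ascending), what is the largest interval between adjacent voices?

Adjacent intervals: B♭2→C3 = major second; C3→E3 = major third; E3→G3 = minor third; G3→D♯4 = augmented fifth.
The largest is G3 to D♯4, an augmented fifth (8 semitones).

augmented 5th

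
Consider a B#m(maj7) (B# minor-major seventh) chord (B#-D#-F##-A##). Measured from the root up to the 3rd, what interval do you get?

That puts B# below D#.
B# up to D# is 3 semitones, a half step narrower than a major third, so the interval is minor.

minor third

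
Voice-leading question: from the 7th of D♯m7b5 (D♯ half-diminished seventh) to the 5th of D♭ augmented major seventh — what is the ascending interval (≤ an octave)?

The 7th of D♯m7b5 (D♯ half-diminished seventh) is C♯; the 5th of D♭ augmented major seventh is A.
C♯ up to A is 8 semitones, a half step narrower than a major sixth, so the interval is minor.

minor sixth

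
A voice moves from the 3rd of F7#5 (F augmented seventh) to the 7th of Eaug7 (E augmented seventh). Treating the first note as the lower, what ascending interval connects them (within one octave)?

The 3rd of F7#5 (F augmented seventh) is A; the 7th of Eaug7 (E augmented seventh) is D.
Counting 4 letters and 5 half steps from A gives a perfect fourth.

P4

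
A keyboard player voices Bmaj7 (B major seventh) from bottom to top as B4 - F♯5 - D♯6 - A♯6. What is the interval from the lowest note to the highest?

The outer voices are B4 and A♯6.
B up to A♯ spans 14 letter names and 23 semitones — a major fourteenth.

major fourteenth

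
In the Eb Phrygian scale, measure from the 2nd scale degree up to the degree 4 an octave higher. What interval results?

major tenth

Spelling the Eb Phrygian scale: Eb Fb Gb Ab Bb Cb Db.
2nd scale degree = Fb; scale degree 4 (up an octave) = Ab.
Counting 10 letters and 16 half steps from Fb gives a major tenth.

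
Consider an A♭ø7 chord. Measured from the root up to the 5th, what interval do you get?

diminished fifth

The chord tones of A♭m7b5 are A♭, C♭, E𝄫, G♭.
That puts A♭ below E𝄫.
5 letter names make it a fifth; at 6 semitones (a half step narrower than perfect) the quality is diminished.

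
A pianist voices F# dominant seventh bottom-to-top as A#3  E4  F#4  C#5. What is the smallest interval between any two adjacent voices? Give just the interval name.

Adjacent intervals: A#3→E4 = diminished fifth; E4→F#4 = major second; F#4→C#5 = perfect fifth.
The smallest is E4 to F#4, a major second (2 semitones).

major second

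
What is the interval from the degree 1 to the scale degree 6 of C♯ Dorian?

M6

The scale runs C♯ D♯ E F♯ G♯ A♯ B.
The degree 1 is C♯ and the 6th scale degree is A♯.
C♯ up to A♯ spans 6 letter names and 9 semitones — a major sixth.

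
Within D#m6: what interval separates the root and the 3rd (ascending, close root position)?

The chord tones of D# minor sixth are D#-F#-A#-B#.
Root = D#; 3rd = F#.
3 letter names make it a third; at 3 semitones (a half step narrower than major) the quality is minor.

minor third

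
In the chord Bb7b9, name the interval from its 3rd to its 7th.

diminished 5th

The chord tones of Bb dominant seventh flat nine are Bb, D, F, Ab, Cb.
3rd = D; 7th = Ab.
5 letter names make it a fifth; at 6 semitones (a half step narrower than perfect) the quality is diminished.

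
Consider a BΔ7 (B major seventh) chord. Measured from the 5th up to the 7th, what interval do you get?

M3

The chord tones of BΔ7 (B major seventh) are B-D♯-F♯-A♯.
The 5th is F♯ and the 7th is A♯.
F♯ up to A♯ spans 3 letter names and 4 semitones — a major third.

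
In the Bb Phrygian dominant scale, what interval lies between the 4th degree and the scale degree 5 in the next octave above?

M9

The scale runs Bb Cb D Eb F Gb Ab.
So we need the interval from Eb up to F.
From Eb to F is 14 semitones, exactly the major ninth.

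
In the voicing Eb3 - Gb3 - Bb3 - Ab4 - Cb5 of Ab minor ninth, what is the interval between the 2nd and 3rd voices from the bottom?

Those voices are Gb3 and Bb3.
Gb up to Bb spans 3 letter names and 4 semitones — a major third.

major third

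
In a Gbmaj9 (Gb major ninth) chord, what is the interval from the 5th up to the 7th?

Gbmaj9 (Gb major ninth): Gb–Bb–Db–F–Ab.
That puts Db below F.
From Db to F is 4 semitones, exactly the major third.

major third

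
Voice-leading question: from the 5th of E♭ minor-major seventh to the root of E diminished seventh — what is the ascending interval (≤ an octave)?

augmented fourth

The 5th of E♭ minor-major seventh is B♭; the root of E diminished seventh is E.
B♭ up to E is 6 semitones, a half step wider than a perfect fourth, so the interval is augmented.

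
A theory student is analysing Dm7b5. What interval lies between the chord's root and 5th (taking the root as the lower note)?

diminished 5th

Dm7b5 (D half-diminished seventh) is spelled D–F–Ab–C.
The root is D and the 5th is Ab.
5 letter names make it a fifth; at 6 semitones (a half step narrower than perfect) the quality is diminished.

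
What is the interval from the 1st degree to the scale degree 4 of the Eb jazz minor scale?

The scale runs Eb F Gb Ab Bb C D.
The 1st degree is Eb and the 4th scale degree is Ab.
Eb up to Ab spans 4 letter names and 5 semitones — a perfect fourth.

perfect 4th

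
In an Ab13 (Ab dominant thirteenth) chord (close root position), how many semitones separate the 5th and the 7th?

3

Ab13: Ab C Eb Gb Bb F.
Eb to Gb is a minor third: 3 semitones.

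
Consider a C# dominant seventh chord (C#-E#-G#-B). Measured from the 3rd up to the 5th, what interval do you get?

That puts E# below G#.
3 letter names make it a third; at 3 semitones (a half step narrower than major) the quality is minor.

m3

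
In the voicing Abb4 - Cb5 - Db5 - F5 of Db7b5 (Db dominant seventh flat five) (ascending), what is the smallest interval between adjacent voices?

Adjacent intervals: Abb4→Cb5 = major third; Cb5→Db5 = major second; Db5→F5 = major third.
The smallest is Cb5 to Db5, a major second (2 semitones).

major second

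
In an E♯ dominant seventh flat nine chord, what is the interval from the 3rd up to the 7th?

diminished fifth

Spelling the chord: E♯-G𝄪-B♯-D♯-F♯.
That puts G𝄪 below D♯.
From G𝄪 to D♯: 6 semitones over a fifth = diminished.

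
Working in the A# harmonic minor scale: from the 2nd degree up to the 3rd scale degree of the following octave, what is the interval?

A# harmonic minor: A# B# C# D# E# F# G##.
So we need the interval from B# up to C#.
From B# to C#: 13 semitones over a ninth = minor.

minor ninth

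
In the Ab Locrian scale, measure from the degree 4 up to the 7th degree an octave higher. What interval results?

The scale runs Ab Bbb Cb Db Ebb Fb Gb.
Degree 4 = Db; 7th scale degree (up an octave) = Gb.
Db up to Gb spans 11 letter names and 17 semitones — a perfect eleventh.

perfect eleventh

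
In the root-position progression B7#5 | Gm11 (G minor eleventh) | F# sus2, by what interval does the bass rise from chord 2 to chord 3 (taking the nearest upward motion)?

major 7th

The roots are G and F#.
Counting 7 letters and 11 half steps from G gives a major seventh.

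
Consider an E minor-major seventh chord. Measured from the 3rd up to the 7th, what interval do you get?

Spelling the chord: E G B D#.
So we need the interval from G up to D#.
5 letter names make it a fifth; at 8 semitones (a half step wider than perfect) the quality is augmented.

augmented 5th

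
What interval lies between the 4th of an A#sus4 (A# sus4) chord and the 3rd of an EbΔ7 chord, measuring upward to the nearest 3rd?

diminished fourth

The 4th of A#sus4 (A# sus4) is D#; the 3rd of EbΔ7 is G.
D# up to G is 4 semitones, a half step narrower than a perfect fourth, so the interval is diminished.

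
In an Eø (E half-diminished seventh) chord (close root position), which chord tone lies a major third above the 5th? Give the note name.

E half-diminished seventh: E G Bb D.
The 5th is Bb. A major third above Bb is D.
D is the chord's 7th.

D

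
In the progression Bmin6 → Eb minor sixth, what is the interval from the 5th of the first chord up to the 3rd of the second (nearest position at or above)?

diminished 2nd

The 5th of Bmin6 is F#; the 3rd of Eb minor sixth is Gb.
2 letter names make it a second; at 0 semitones (a whole step narrower than major) the quality is diminished.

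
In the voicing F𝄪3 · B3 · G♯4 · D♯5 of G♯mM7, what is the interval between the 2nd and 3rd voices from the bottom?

Those voices are B3 and G♯4.
Counting 6 letters and 9 half steps from B gives a major sixth.

major sixth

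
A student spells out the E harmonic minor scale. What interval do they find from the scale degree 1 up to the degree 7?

major seventh

Spelling the E harmonic minor scale: E F♯ G A B C D♯.
The scale degree 1 is E and the 7th scale degree is D♯.
Counting 7 letters and 11 half steps from E gives a major seventh.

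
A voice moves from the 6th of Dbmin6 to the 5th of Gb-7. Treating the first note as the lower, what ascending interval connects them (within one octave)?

minor 3rd

Dbmin6 has Bb as its 6th, and Gb-7 has Db as its 5th.
From Bb to Db: 3 semitones over a third = minor.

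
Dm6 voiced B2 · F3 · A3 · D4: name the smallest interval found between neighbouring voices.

Adjacent intervals: B2→F3 = diminished fifth; F3→A3 = major third; A3→D4 = perfect fourth.
The smallest is F3 to A3, a major third (4 semitones).

M3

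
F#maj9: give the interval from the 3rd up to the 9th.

m7

Spelling the chord: F#–A#–C#–E#–G#.
So we need the interval from A# up to G#.
From A# to G#: 10 semitones over a seventh = minor.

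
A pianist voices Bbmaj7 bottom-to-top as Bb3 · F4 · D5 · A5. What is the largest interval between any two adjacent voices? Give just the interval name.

Adjacent intervals: Bb3→F4 = perfect fifth; F4→D5 = major sixth; D5→A5 = perfect fifth.
The largest is F4 to D5, a major sixth (9 semitones).

major 6th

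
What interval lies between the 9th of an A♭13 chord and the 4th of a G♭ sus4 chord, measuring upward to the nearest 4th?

minor second

The 9th of A♭13 is B♭; the 4th of G♭ sus4 is C♭.
B♭ up to C♭ is 1 semitone, a half step narrower than a major second, so the interval is minor.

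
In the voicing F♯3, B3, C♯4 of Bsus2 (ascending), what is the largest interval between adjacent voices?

perfect fourth

Adjacent intervals: F♯3→B3 = perfect fourth; B3→C♯4 = major second.
The largest is F♯3 to B3, a perfect fourth (5 semitones).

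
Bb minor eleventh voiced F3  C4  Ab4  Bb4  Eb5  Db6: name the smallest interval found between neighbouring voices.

Adjacent intervals: F3→C4 = perfect fifth; C4→Ab4 = minor sixth; Ab4→Bb4 = major second; Bb4→Eb5 = perfect fourth; Eb5→Db6 = minor seventh.
The smallest is Ab4 to Bb4, a major second (2 semitones).

major second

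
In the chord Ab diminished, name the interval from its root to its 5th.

d5

Spelling the chord: Ab, Cb, Ebb.
The root is Ab and the 5th is Ebb.
Ab up to Ebb is 6 semitones, a half step narrower than a perfect fifth, so the interval is diminished.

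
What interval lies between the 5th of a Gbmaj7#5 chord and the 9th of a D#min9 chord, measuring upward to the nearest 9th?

Gbmaj7#5 has D as its 5th, and D#min9 has E# as its 9th.
From D to E#: 3 semitones over a second = augmented.

augmented second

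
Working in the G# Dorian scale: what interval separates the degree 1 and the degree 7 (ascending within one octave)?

The scale runs G# A# B C# D# E# F#.
That puts G# below F#.
From G# to F#: 10 semitones over a seventh = minor.

minor seventh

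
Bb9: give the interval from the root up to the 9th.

Bb9 is spelled Bb, D, F, Ab, C.
That puts Bb below C.
Counting 9 letters and 14 half steps from Bb gives a major ninth.

major ninth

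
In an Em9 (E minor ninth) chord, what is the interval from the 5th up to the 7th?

minor third

The chord tones of Emin9 (E minor ninth) are E G B D F#.
5th = B; 7th = D.
3 letter names make it a third; at 3 semitones (a half step narrower than major) the quality is minor.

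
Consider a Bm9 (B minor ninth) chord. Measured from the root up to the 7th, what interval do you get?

minor seventh

Spelling the chord: B–D–F#–A–C#.
The root is B and the 7th is A.
B up to A is 10 semitones, a half step narrower than a major seventh, so the interval is minor.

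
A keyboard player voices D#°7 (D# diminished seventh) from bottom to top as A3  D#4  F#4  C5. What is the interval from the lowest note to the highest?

The outer voices are A3 and C5.
10 letter names make it a tenth; at 15 semitones (a half step narrower than major) the quality is minor.

minor 10th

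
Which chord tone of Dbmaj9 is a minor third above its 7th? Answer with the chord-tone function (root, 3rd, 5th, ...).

9th

Spelling the chord: Db F Ab C Eb.
The 7th is C. A minor third above C is Eb.
Eb is the chord's 9th.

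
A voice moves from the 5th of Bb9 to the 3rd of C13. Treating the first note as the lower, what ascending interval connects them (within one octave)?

The 5th of Bb9 is F; the 3rd of C13 is E.
From F to E is 11 semitones, exactly the major seventh.

major seventh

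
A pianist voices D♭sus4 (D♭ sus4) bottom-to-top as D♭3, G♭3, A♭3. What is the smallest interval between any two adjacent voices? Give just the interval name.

major second

Adjacent intervals: D♭3→G♭3 = perfect fourth; G♭3→A♭3 = major second.
The smallest is G♭3 to A♭3, a major second (2 semitones).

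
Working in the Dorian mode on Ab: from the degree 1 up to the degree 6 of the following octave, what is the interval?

major 13th

Ab dorian: Ab Bb Cb Db Eb F Gb.
That puts Ab below F.
Ab up to F spans 13 letter names and 21 semitones — a major thirteenth.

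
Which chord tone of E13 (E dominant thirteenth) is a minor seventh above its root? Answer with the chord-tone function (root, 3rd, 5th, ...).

7th

E13: E–G♯–B–D–F♯–C♯.
The root is E. A minor seventh above E is D.
D is the chord's 7th.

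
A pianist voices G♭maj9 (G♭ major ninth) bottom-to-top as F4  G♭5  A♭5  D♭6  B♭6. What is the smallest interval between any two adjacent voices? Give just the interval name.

major second

Adjacent intervals: F4→G♭5 = minor ninth; G♭5→A♭5 = major second; A♭5→D♭6 = perfect fourth; D♭6→B♭6 = major sixth.
The smallest is G♭5 to A♭5, a major second (2 semitones).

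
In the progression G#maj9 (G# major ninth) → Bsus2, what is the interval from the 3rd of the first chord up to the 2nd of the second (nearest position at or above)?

minor second

The 3rd of G#maj9 (G# major ninth) is B#; the 2nd of Bsus2 is C#.
From B# to C#: 1 semitone over a second = minor.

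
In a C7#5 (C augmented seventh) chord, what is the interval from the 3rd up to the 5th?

M3

Spelling the chord: C, E, G#, Bb.
3rd = E; 5th = G#.
E up to G# spans 3 letter names and 4 semitones — a major third.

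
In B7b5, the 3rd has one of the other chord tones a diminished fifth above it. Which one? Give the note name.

The chord tones of B7b5 are B-D#-F-A.
The 3rd is D#. A diminished fifth above D# is A.
A is the chord's 7th.

A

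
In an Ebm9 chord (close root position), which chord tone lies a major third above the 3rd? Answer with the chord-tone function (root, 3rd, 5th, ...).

Ebmin9 (Eb minor ninth) is spelled Eb-Gb-Bb-Db-F.
The 3rd is Gb. A major third above Gb is Bb.
Bb is the chord's 5th.

5th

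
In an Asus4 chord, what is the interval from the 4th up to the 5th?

Asus4 is spelled A D E.
That puts D below E.
D up to E spans 2 letter names and 2 semitones — a major second.

M2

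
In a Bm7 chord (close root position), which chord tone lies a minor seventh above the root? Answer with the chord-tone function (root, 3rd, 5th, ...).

Spelling the chord: B D F# A.
The root is B. A minor seventh above B is A.
A is the chord's 7th.

7th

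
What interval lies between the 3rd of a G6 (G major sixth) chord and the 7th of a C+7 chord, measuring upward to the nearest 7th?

diminished 8th

G6 (G major sixth) has B as its 3rd, and C+7 has Bb as its 7th.
From B to Bb: 11 semitones over an octave = diminished.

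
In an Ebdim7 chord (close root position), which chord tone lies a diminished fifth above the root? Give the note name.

Spelling the chord: Eb Gb Bbb Dbb.
The root is Eb. A diminished fifth above Eb is Bbb.
Bbb is the chord's 5th.

Bbb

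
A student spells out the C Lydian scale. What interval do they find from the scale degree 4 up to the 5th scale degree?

minor 2nd

C lydian: C D E F# G A B.
That puts F# below G.
F# up to G is 1 semitone, a half step narrower than a major second, so the interval is minor.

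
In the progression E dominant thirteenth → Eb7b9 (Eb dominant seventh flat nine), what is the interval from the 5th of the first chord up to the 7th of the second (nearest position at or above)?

E dominant thirteenth has B as its 5th, and Eb7b9 (Eb dominant seventh flat nine) has Db as its 7th.
3 letter names make it a third; at 2 semitones (a whole step narrower than major) the quality is diminished.

diminished third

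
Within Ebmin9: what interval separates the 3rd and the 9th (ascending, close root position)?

M7

Ebmin9 (Eb minor ninth) is spelled Eb-Gb-Bb-Db-F.
So we need the interval from Gb up to F.
Gb up to F spans 7 letter names and 11 semitones — a major seventh.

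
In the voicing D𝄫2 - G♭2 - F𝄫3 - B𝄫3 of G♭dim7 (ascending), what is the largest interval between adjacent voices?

Adjacent intervals: D𝄫2→G♭2 = augmented fourth; G♭2→F𝄫3 = diminished seventh; F𝄫3→B𝄫3 = augmented fourth.
The largest is G♭2 to F𝄫3, a diminished seventh (9 semitones).

diminished 7th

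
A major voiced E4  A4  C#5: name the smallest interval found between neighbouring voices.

major third

Adjacent intervals: E4→A4 = perfect fourth; A4→C#5 = major third.
The smallest is A4 to C#5, a major third (4 semitones).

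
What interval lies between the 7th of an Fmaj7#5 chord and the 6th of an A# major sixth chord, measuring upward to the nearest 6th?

augmented second

The 7th of Fmaj7#5 is E; the 6th of A# major sixth is F##.
From E to F##: 3 semitones over a second = augmented.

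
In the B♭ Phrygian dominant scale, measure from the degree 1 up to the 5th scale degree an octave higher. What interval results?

perfect twelfth

The scale runs B♭ C♭ D E♭ F G♭ A♭.
Degree 1 = B♭; 5th scale degree (up an octave) = F.
From B♭ to F is 19 semitones, exactly the perfect twelfth.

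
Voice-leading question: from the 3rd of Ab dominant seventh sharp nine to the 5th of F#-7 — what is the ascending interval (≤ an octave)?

augmented 1st

The 3rd of Ab dominant seventh sharp nine is C; the 5th of F#-7 is C#.
1 letter names make it a unison; at 1 semitone (a half step wider than perfect) the quality is augmented.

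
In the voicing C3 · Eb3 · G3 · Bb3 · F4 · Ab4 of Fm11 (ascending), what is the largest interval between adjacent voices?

Adjacent intervals: C3→Eb3 = minor third; Eb3→G3 = major third; G3→Bb3 = minor third; Bb3→F4 = perfect fifth; F4→Ab4 = minor third.
The largest is Bb3 to F4, a perfect fifth (7 semitones).

perfect fifth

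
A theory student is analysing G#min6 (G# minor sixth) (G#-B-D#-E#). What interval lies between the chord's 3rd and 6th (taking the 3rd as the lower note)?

augmented fourth

So we need the interval from B up to E#.
4 letter names make it a fourth; at 6 semitones (a half step wider than perfect) the quality is augmented.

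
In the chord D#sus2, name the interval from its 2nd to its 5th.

P4

D#sus2 (D# sus2): D# E# A#.
The 2nd is E# and the 5th is A#.
Counting 4 letters and 5 half steps from E# gives a perfect fourth.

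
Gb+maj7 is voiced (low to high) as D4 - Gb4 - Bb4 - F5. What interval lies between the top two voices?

Those voices are Bb4 and F5.
From Bb to F is 7 semitones, exactly the perfect fifth.

perfect fifth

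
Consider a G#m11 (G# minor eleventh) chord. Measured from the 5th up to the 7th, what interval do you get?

Spelling the chord: G# B D# F# A# C#.
5th = D#; 7th = F#.
From D# to F#: 3 semitones over a third = minor.

minor 3rd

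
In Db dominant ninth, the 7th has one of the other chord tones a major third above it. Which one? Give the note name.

Eb

Spelling the chord: Db–F–Ab–Cb–Eb.
The 7th is Cb. A major third above Cb is Eb.
Eb is the chord's 9th.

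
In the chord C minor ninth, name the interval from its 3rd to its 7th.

perfect fifth

C minor ninth: C–E♭–G–B♭–D.
3rd = E♭; 7th = B♭.
E♭ up to B♭ spans 5 letter names and 7 semitones — a perfect fifth.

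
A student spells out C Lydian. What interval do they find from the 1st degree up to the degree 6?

major sixth

The scale runs C D E F♯ G A B.
The 1st degree is C and the 6th degree is A.
Counting 6 letters and 9 half steps from C gives a major sixth.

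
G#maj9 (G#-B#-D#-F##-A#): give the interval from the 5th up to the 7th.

major third

That puts D# below F##.
Counting 3 letters and 4 half steps from D# gives a major third.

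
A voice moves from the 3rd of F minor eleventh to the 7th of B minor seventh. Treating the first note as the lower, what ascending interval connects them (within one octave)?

augmented unison

The 3rd of F minor eleventh is A♭; the 7th of B minor seventh is A.
A♭ up to A is 1 semitone, a half step wider than a perfect unison, so the interval is augmented.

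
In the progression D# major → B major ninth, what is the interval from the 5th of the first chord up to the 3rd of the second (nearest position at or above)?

perfect fourth

The 5th of D# major is A#; the 3rd of B major ninth is D#.
From A# to D# is 5 semitones, exactly the perfect fourth.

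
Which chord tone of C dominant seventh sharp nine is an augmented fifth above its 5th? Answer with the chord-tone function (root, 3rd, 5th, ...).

9th

C7#9 is spelled C, E, G, Bb, D#.
The 5th is G. An augmented fifth above G is D#.
D# is the chord's 9th.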